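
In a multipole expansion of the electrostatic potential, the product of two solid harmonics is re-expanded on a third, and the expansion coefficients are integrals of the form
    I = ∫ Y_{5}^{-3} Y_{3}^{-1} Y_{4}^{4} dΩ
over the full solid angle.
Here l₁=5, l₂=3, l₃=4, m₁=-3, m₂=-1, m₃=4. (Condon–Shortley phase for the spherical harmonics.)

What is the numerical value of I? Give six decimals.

Rules hold: Σm=0, L=12 even, 2≤4≤8.
N = 11·7·9 = 693
Δ = 4!·6!·2!/13! = 1/180180
Racah Σ t=1..3: t=1:−1/576 t=2:+1/144 t=3:−1/576 = 1/288
⇒ 3j(5 3 4; 0 0 0)² = 20/1001, sgn +1
Racah Σ t=2..2: t=2:+1/5760 = 1/5760
⇒ 3j(5 3 4; -3 -1 4)² = 56/2145, sgn +1
4πI² = N·(3j₀)²·(3jₘ)² = 672/1859
I = +1·√(0.361485/4π) = 0.16960553

0.169606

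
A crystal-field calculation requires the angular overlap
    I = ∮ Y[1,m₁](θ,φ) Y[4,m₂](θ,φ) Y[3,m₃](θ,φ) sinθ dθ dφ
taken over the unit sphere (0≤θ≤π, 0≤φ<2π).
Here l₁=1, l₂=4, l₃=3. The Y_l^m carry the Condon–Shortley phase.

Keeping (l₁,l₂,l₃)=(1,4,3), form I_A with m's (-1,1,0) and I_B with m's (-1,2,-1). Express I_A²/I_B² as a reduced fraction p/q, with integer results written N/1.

l's match ⇒ only the (l;m) 3-j factors differ between A and B.
A: triangle coeff Δ(1,4,3) = 1/252; Σ_t [2,2]: t=2:+1/72 = 1/72; (3j)²=5/126 [(1 4 3; -1 1 0)], sign=-1
B: triangle coeff Δ(1,4,3) = 1/252; Σ_t [2,2]: t=2:+1/96 = 1/96; (3j)²=5/84 [(1 4 3; -1 2 -1)], sign=+1
I_A²/I_B² = (5/126)/(5/84) = 2/3

2/3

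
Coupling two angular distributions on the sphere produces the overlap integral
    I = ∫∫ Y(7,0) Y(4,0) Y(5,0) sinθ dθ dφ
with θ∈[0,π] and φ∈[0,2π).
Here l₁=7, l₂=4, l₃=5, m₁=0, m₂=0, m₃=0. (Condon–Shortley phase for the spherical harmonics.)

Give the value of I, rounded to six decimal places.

0.139120

Rules hold: Σm=0, L=16 even, 3≤5≤11.
N = 15·9·11 = 1485
Δ = 6!·8!·2!/17! = 1/6126120
Racah Σ t=2..4: t=2:+1/69120 t=3:−1/20736 t=4:+1/69120 = -1/51840
⇒ 3j(7 4 5; 0 0 0)² = 280/21879, sgn +1
(m-triple is (0,0,0) — same symbol as above.)
4πI² = N·(3j₀)²·(3jₘ)² = 392000/1611753
I = +1·√(0.243213/4π) = 0.13911977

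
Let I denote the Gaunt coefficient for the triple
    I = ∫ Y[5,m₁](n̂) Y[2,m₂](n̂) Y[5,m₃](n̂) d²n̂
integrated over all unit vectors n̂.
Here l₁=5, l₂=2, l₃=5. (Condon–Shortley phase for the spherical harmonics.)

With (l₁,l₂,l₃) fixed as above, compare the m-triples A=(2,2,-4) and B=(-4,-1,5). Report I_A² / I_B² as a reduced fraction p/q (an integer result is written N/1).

8/15

Same 5,2,5: normalisation and zero-m 3j drop out of the ratio.
A: Δ: 2! 8! 2! / 13! → 1/38610; sum: t=2:+1/20160 = 1/20160; 3j²(5 2 5; 2 2 -4) = Δ·Π!·Σ² = 12/715  (sign -1)
B: Δ: 2! 8! 2! / 13! → 1/38610; sum: t=1:−1/80640 = -1/80640; 3j²(5 2 5; -4 -1 5) = Δ·Π!·Σ² = 9/286  (sign -1)
I_A²/I_B² = (12/715)/(9/286) = 8/15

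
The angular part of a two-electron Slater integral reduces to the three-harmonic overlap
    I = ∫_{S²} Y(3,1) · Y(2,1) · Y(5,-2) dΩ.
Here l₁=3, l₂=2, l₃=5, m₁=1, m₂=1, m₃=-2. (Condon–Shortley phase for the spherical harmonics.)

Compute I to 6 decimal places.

Rules hold: Σm=0, L=10 even, 1≤5≤5.
N = 7·5·11 = 385
Δ = 0!·6!·4!/11! = 1/2310
Racah Σ t=0..0: t=0:+1/144 = 1/144
⇒ 3j(3 2 5; 0 0 0)² = 10/231, sgn -1
Racah Σ t=0..0: t=0:+1/288 = 1/288
⇒ 3j(3 2 5; 1 1 -2)² = 1/22, sgn -1
4πI² = N·(3j₀)²·(3jₘ)² = 25/33
I = +1·√(0.757576/4π) = 0.24553200

0.245532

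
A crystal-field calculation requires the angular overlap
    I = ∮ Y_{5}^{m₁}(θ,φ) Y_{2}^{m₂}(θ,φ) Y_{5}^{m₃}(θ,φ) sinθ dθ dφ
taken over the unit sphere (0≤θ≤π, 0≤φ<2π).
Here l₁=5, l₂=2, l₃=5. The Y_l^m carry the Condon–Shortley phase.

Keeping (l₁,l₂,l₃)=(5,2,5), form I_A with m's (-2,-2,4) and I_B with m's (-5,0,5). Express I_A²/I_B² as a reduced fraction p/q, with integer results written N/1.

l's match ⇒ only the (l;m) 3-j factors differ between A and B.
A: triangle coeff Δ(5,2,5) = 1/38610; Σ_t [0,0]: t=0:+1/20160 = 1/20160; (3j)²=12/715 [(5 2 5; -2 -2 4)], sign=-1
B: triangle coeff Δ(5,2,5) = 1/38610; Σ_t [2,2]: t=2:+1/161280 = 1/161280; (3j)²=15/286 [(5 2 5; -5 0 5)], sign=+1
I_A²/I_B² = (12/715)/(15/286) = 8/25

8/25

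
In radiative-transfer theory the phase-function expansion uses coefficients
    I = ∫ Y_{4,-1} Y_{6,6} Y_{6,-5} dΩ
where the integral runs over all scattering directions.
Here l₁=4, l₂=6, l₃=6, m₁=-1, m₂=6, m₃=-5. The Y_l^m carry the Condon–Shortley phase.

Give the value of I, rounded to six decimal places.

-0.192803

Rules hold: Σm=0, L=16 even, 2≤6≤10.
N = 9·13·13 = 1521
Δ = 4!·4!·8!/17! = 1/15315300
Racah Σ t=0..4: t=0:+1/829440 t=1:−1/25920 t=2:+1/9216 t=3:−1/25920 t=4:+1/829440 = 7/207360
⇒ 3j(4 6 6; 0 0 0)² = 28/2431, sgn +1
Racah Σ t=4..4: t=4:+1/5806080 = 1/5806080
⇒ 3j(4 6 6; -1 6 -5)² = 165/6188, sgn -1
4πI² = N·(3j₀)²·(3jₘ)² = 135/289
I = -1·√(0.467128/4π) = -0.19280266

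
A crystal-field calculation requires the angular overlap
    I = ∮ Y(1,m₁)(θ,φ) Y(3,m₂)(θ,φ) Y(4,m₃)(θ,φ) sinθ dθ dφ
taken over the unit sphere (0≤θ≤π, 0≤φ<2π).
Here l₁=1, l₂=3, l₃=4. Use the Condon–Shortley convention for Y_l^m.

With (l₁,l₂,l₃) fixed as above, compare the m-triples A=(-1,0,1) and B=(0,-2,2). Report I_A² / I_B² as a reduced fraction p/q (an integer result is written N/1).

l's match ⇒ only the (l;m) 3-j factors differ between A and B.
A: triangle coeff Δ(1,3,4) = 1/252; Σ_t [0,0]: t=0:+1/72 = 1/72; (3j)²=5/126 [(1 3 4; -1 0 1)], sign=-1
B: triangle coeff Δ(1,3,4) = 1/252; Σ_t [0,0]: t=0:+1/120 = 1/120; (3j)²=1/21 [(1 3 4; 0 -2 2)], sign=+1
I_A²/I_B² = (5/126)/(1/21) = 5/6

5/6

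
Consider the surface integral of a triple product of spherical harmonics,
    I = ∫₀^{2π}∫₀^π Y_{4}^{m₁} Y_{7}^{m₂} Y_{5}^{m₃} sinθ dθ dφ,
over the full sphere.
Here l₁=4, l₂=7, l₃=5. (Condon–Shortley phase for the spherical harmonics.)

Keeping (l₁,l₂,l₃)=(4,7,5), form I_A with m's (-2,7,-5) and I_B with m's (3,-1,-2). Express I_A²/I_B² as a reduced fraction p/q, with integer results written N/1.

1287/980

Same 4,7,5: normalisation and zero-m 3j drop out of the ratio.
A: Δ: 6! 2! 8! / 17! → 1/6126120; sum: t=6:+1/58060800 = 1/58060800; 3j²(4 7 5; -2 7 -5) = Δ·Π!·Σ² = 3/136  (sign +1)
B: Δ: 6! 2! 8! / 17! → 1/6126120; sum: t=0:+1/1036800 t=1:−1/172800 = -1/207360; 3j²(4 7 5; 3 -1 -2) = Δ·Π!·Σ² = 245/14586  (sign +1)
I_A²/I_B² = (3/136)/(245/14586) = 1287/980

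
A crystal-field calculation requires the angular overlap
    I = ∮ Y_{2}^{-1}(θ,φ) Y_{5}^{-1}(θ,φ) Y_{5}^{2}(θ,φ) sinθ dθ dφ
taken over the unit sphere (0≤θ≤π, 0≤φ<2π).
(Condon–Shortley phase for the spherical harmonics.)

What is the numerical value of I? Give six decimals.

0.104819

Checks pass: Σm=0; 12 even; l₃=5∈[3,7].
(2·2+1)(2·5+1)(2·5+1) = 605
Δ: 2! 2! 8! / 13! → 1/38610
sum: t=0:+1/2880 t=1:−1/576 t=2:+1/2880 = -1/960
3j²(2 5 5; 0 0 0) = Δ·Π!·Σ² = 10/429  (sign +1)
sum: t=1:−1/1440 t=2:+1/2880 = -1/2880
3j²(2 5 5; -1 -1 2) = Δ·Π!·Σ² = 7/715  (sign +1)
combine: 4πI² = 605·10/429·7/715 = 70/507
take √, sign +1: I = 0.10481902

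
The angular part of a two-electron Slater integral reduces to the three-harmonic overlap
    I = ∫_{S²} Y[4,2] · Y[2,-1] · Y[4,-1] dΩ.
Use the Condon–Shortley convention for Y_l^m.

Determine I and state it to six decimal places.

Checks pass: Σm=0; 10 even; l₃=4∈[2,6].
(2·4+1)(2·2+1)(2·4+1) = 405
Δ: 2! 6! 2! / 11! → 1/13860
sum: t=0:+1/192 t=1:−1/36 t=2:+1/192 = -5/288
3j²(4 2 4; 0 0 0) = Δ·Π!·Σ² = 20/693  (sign -1)
sum: t=0:+1/96 t=1:−1/240 = 1/160
3j²(4 2 4; 2 -1 -1) = Δ·Π!·Σ² = 27/1540  (sign -1)
combine: 4πI² = 405·20/693·27/1540 = 1215/5929
take √, sign +1: I = 0.12770047

0.127700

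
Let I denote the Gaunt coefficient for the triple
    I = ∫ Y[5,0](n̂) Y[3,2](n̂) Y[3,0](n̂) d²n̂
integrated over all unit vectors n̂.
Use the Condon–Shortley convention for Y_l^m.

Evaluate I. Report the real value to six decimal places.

m-sum = 0 + 2 + 0 = 2 ≠ 0 ⇒ I = 0

0.000000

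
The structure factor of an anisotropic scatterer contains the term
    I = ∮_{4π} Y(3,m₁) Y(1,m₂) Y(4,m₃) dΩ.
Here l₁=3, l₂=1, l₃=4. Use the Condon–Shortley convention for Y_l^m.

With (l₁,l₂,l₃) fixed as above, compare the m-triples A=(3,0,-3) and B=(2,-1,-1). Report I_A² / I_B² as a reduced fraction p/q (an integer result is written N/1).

7/3

l's match ⇒ only the (l;m) 3-j factors differ between A and B.
A: triangle coeff Δ(3,1,4) = 1/252; Σ_t [0,0]: t=0:+1/720 = 1/720; (3j)²=1/36 [(3 1 4; 3 0 -3)], sign=-1
B: triangle coeff Δ(3,1,4) = 1/252; Σ_t [0,0]: t=0:+1/240 = 1/240; (3j)²=1/84 [(3 1 4; 2 -1 -1)], sign=-1
I_A²/I_B² = (1/36)/(1/84) = 7/3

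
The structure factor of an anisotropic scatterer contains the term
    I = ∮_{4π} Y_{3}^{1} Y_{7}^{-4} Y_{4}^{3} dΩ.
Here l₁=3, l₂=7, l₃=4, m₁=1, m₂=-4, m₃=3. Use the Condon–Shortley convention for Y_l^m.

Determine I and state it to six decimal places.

0.212007

Checks pass: Σm=0; 14 even; l₃=4∈[4,10].
(2·3+1)(2·7+1)(2·4+1) = 945
Δ: 6! 0! 8! / 15! → 1/45045
sum: t=3:−1/20736 = -1/20736
3j²(3 7 4; 0 0 0) = Δ·Π!·Σ² = 35/1287  (sign -1)
sum: t=2:+1/241920 = 1/241920
3j²(3 7 4; 1 -4 3) = Δ·Π!·Σ² = 2/91  (sign -1)
combine: 4πI² = 945·35/1287·2/91 = 1050/1859
take √, sign +1: I = 0.21200691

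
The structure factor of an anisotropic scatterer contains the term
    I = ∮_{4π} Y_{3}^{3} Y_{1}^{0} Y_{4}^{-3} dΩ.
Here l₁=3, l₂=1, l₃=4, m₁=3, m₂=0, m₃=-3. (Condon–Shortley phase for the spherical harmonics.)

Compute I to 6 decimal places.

Rules hold: Σm=0, L=8 even, 2≤4≤4.
N = 7·3·9 = 189
Δ = 0!·6!·2!/9! = 1/252
Racah Σ t=0..0: t=0:+1/36 = 1/36
⇒ 3j(3 1 4; 0 0 0)² = 4/63, sgn +1
Racah Σ t=0..0: t=0:+1/720 = 1/720
⇒ 3j(3 1 4; 3 0 -3)² = 1/36, sgn -1
4πI² = N·(3j₀)²·(3jₘ)² = 1/3
I = -1·√(0.333333/4π) = -0.16286750

-0.162868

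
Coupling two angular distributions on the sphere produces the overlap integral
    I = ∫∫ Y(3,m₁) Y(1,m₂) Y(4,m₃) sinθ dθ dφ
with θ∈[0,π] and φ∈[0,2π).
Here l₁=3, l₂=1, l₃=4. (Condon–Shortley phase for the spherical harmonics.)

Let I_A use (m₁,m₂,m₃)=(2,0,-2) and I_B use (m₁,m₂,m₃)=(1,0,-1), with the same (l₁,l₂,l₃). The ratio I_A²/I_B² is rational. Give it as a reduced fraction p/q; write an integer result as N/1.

l's match ⇒ only the (l;m) 3-j factors differ between A and B.
A: triangle coeff Δ(3,1,4) = 1/252; Σ_t [0,0]: t=0:+1/120 = 1/120; (3j)²=1/21 [(3 1 4; 2 0 -2)], sign=+1
B: triangle coeff Δ(3,1,4) = 1/252; Σ_t [0,0]: t=0:+1/48 = 1/48; (3j)²=5/84 [(3 1 4; 1 0 -1)], sign=-1
I_A²/I_B² = (1/21)/(5/84) = 4/5

4/5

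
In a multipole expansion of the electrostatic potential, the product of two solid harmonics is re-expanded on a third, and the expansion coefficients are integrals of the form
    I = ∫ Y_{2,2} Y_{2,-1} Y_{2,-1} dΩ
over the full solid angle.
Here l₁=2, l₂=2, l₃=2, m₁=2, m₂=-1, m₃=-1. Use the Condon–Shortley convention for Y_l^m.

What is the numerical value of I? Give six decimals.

m-sum 0 ✓  L=6 even ✓  0≤2≤4 ✓
Π(2lᵢ+1) = 5×5×5 = 125
triangle coeff Δ(2,2,2) = 1/630
Σ_t [0,2]: t=0:+1/8 t=1:−1/1 t=2:+1/8 = -3/4
(3j)²=2/35 [(2 2 2; 0 0 0)], sign=-1
Σ_t [0,0]: t=0:+1/4 = 1/4
(3j)²=3/35 [(2 2 2; 2 -1 -1)], sign=-1
⇒ 4πI² = 30/49
I = (+1)√(30/49/(4π)) = 0.22072812

0.220728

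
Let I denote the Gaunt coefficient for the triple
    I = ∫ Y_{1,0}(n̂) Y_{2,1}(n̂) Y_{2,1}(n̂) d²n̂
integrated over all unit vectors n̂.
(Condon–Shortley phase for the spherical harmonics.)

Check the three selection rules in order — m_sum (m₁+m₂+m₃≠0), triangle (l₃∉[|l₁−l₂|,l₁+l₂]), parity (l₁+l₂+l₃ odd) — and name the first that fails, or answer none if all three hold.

m_sum

m₁+m₂+m₃ = 0 + 1 + 1 = 2  ✗
triangle: |1−2|=1 ≤ l₃=2 ≤ 1+2=3
parity: l₁+l₂+l₃ = 5 is odd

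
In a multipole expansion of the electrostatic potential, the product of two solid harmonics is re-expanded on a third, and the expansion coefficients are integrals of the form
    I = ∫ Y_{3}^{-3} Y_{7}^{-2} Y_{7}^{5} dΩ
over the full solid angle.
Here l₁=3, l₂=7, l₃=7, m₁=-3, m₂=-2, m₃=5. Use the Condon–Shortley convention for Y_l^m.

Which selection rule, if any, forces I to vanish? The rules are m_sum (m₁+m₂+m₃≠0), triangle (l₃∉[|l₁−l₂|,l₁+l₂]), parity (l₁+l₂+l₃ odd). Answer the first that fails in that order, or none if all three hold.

parity

m₁+m₂+m₃ = -3 − 2 + 5 = 0  ✓
triangle: |3−7|=4 ≤ l₃=7 ≤ 3+7=10  ✓
parity: l₁+l₂+l₃ = 17 is odd  ✗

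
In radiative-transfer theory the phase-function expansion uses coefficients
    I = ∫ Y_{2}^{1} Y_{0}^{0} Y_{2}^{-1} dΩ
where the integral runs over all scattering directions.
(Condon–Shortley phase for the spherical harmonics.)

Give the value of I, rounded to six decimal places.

-0.282095

m-sum 0 ✓  L=4 even ✓  2≤2≤2 ✓
Π(2lᵢ+1) = 5×1×5 = 25
triangle coeff Δ(2,0,2) = 1/5
Σ_t [0,0]: t=0:+1/4 = 1/4
(3j)²=1/5 [(2 0 2; 0 0 0)], sign=+1
Σ_t [0,0]: t=0:+1/6 = 1/6
(3j)²=1/5 [(2 0 2; 1 0 -1)], sign=-1
⇒ 4πI² = 1/1
I = (-1)√(1/1/(4π)) = -0.28209479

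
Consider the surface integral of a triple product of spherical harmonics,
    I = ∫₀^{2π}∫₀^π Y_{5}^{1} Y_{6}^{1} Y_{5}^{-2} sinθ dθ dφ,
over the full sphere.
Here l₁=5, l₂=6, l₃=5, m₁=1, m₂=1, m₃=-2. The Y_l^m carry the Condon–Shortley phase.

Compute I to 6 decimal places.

Rules hold: Σm=0, L=16 even, 1≤5≤11.
N = 11·13·11 = 1573
Δ = 6!·4!·6!/17! = 1/28588560
Racah Σ t=1..5: t=1:−1/345600 t=2:+1/13824 t=3:−1/5184 t=4:+1/13824 t=5:−1/345600 = -7/129600
⇒ 3j(5 6 5; 0 0 0)² = 80/7293, sgn +1
Racah Σ t=1..4: t=1:−1/518400 t=2:+1/23040 t=3:−1/10368 t=4:+1/41472 = -1/32400
⇒ 3j(5 6 5; 1 1 -2)² = 128/12155, sgn +1
4πI² = N·(3j₀)²·(3jₘ)² = 2048/11271
I = +1·√(0.181705/4π) = 0.12024827

0.120248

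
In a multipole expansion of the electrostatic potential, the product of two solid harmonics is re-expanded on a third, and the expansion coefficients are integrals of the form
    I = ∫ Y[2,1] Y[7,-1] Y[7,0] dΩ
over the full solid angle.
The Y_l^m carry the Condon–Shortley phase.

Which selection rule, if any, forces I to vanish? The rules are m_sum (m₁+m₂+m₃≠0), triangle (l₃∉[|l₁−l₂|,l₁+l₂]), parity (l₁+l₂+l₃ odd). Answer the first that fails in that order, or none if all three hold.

m₁+m₂+m₃ = 1 − 1 + 0 = 0  ✓
triangle: |2−7|=5 ≤ l₃=7 ≤ 2+7=9  ✓
parity: l₁+l₂+l₃ = 16 is even  ✓

none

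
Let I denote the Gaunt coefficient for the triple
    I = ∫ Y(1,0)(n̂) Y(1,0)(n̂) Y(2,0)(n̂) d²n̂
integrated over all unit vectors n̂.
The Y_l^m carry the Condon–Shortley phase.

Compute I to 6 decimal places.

0.252313

Checks pass: Σm=0; 4 even; l₃=2∈[0,2].
(2·1+1)(2·1+1)(2·2+1) = 45
Δ: 0! 2! 2! / 5! → 1/30
sum: t=0:+1/1 = 1/1
3j²(1 1 2; 0 0 0) = Δ·Π!·Σ² = 2/15  (sign +1)
(m-triple is (0,0,0) — same symbol as above.)
combine: 4πI² = 45·2/15·2/15 = 4/5
take √, sign +1: I = 0.25231325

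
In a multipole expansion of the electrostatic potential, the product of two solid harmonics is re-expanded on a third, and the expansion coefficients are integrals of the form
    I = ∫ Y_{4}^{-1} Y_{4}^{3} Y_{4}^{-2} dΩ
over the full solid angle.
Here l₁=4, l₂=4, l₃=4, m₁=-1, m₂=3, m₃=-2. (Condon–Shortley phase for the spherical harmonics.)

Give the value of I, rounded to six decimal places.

-0.063661

Checks pass: Σm=0; 12 even; l₃=4∈[0,8].
(2·4+1)(2·4+1)(2·4+1) = 729
Δ: 4! 4! 4! / 13! → 1/450450
sum: t=0:+1/13824 t=1:−1/216 t=2:+1/64 t=3:−1/216 t=4:+1/13824 = 5/768
3j²(4 4 4; 0 0 0) = Δ·Π!·Σ² = 18/1001  (sign +1)
sum: t=3:−1/576 t=4:+1/864 = -1/1728
3j²(4 4 4; -1 3 -2) = Δ·Π!·Σ² = 5/1287  (sign -1)
combine: 4πI² = 729·18/1001·5/1287 = 7290/143143
take √, sign -1: I = -0.06366105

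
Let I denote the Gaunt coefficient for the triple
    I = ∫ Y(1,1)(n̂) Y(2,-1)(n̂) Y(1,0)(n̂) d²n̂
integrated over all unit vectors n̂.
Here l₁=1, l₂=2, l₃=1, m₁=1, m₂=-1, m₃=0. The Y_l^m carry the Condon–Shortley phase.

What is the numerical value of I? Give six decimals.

Checks pass: Σm=0; 4 even; l₃=1∈[1,3].
(2·1+1)(2·2+1)(2·1+1) = 45
Δ: 2! 0! 2! / 5! → 1/30
sum: t=1:−1/1 = -1/1
3j²(1 2 1; 0 0 0) = Δ·Π!·Σ² = 2/15  (sign +1)
sum: t=0:+1/2 = 1/2
3j²(1 2 1; 1 -1 0) = Δ·Π!·Σ² = 1/10  (sign -1)
combine: 4πI² = 45·2/15·1/10 = 3/5
take √, sign -1: I = -0.21850969

-0.218510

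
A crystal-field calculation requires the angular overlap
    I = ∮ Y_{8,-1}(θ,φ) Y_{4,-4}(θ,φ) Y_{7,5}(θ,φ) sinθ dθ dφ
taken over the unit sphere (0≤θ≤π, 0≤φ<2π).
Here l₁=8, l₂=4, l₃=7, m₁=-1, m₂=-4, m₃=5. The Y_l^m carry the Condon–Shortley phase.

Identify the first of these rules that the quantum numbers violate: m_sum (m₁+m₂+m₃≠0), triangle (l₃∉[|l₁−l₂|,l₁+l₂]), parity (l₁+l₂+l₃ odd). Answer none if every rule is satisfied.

Σmᵢ = 0  ✓
l₃∈[|l₁−l₂|,l₁+l₂]=[4,12], have l₃=7  ✓
Σlᵢ = 19 ⇒ odd  ✗

parity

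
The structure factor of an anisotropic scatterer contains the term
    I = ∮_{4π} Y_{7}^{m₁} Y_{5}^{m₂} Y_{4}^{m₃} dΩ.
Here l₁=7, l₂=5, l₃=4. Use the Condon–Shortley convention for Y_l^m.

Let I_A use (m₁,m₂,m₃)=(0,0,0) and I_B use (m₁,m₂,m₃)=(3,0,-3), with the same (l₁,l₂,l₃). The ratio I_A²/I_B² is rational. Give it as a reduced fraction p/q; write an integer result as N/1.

l's match ⇒ only the (l;m) 3-j factors differ between A and B.
A: triangle coeff Δ(7,5,4) = 1/6126120; Σ_t [3,5]: t=3:−1/69120 t=4:+1/20736 t=5:−1/69120 = 1/51840; (3j)²=280/21879 [(7 5 4; 0 0 0)], sign=+1
B: triangle coeff Δ(7,5,4) = 1/6126120; Σ_t [3,4]: t=3:−1/172800 t=4:+1/414720 = -7/2073600; (3j)²=343/29172 [(7 5 4; 3 0 -3)], sign=+1
I_A²/I_B² = (280/21879)/(343/29172) = 160/147

160/147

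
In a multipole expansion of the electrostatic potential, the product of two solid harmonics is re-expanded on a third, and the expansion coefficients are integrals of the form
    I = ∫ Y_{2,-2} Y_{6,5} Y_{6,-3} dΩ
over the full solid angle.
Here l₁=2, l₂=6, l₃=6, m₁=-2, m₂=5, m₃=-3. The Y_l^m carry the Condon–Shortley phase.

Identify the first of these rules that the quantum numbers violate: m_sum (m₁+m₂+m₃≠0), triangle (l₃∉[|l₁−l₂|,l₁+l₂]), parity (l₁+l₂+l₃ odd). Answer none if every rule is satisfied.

none

Σmᵢ = 0  ✓
l₃∈[|l₁−l₂|,l₁+l₂]=[4,8], have l₃=6  ✓
Σlᵢ = 14 ⇒ even  ✓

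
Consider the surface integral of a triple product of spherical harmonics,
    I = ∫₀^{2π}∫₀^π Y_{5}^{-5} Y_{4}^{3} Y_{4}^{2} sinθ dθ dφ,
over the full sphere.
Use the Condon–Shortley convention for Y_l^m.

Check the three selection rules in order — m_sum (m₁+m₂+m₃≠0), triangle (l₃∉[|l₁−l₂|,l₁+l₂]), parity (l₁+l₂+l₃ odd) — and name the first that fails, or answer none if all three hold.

parity

m₁+m₂+m₃ = -5 + 3 + 2 = 0  ✓
triangle: |5−4|=1 ≤ l₃=4 ≤ 5+4=9  ✓
parity: l₁+l₂+l₃ = 13 is odd  ✗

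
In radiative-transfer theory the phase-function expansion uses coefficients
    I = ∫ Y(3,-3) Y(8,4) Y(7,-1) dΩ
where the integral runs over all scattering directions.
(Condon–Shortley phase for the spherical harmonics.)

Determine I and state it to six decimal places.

-0.189449

m-sum 0 ✓  L=18 even ✓  5≤7≤11 ✓
Π(2lᵢ+1) = 7×17×15 = 1785
triangle coeff Δ(3,8,7) = 1/5290740
Σ_t [1,3]: t=1:−1/7257600 t=2:+1/2073600 t=3:−1/7257600 = 1/4838400
(3j)²=252/20995 [(3 8 7; 0 0 0)], sign=-1
Σ_t [4,4]: t=4:+1/46448640 = 1/46448640
(3j)²=2475/117572 [(3 8 7; -3 4 -1)], sign=+1
⇒ 4πI² = 467775/1037153
I = (-1)√(467775/1037153/(4π)) = -0.18944893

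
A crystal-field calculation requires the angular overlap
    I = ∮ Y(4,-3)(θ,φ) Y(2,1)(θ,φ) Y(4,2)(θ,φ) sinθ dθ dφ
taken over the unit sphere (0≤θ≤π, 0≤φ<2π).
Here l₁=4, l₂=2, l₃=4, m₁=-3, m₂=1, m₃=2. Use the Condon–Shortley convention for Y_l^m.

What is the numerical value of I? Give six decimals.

Checks pass: Σm=0; 10 even; l₃=4∈[2,6].
(2·4+1)(2·2+1)(2·4+1) = 405
Δ: 2! 6! 2! / 11! → 1/13860
sum: t=0:+1/192 t=1:−1/36 t=2:+1/192 = -5/288
3j²(4 2 4; 0 0 0) = Δ·Π!·Σ² = 20/693  (sign -1)
sum: t=1:−1/1440 t=2:+1/240 = 1/288
3j²(4 2 4; -3 1 2) = Δ·Π!·Σ² = 5/132  (sign +1)
combine: 4πI² = 405·20/693·5/132 = 375/847
take √, sign -1: I = -0.18770204

-0.187702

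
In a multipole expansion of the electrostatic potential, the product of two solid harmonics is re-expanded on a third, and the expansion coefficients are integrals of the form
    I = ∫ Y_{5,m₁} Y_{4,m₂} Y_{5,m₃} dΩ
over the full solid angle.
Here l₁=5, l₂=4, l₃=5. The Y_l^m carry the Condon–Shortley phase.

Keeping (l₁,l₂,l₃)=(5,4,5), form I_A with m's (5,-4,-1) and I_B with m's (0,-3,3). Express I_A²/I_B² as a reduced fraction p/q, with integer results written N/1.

l's match ⇒ only the (l;m) 3-j factors differ between A and B.
A: triangle coeff Δ(5,4,5) = 1/3153150; Σ_t [0,0]: t=0:+1/414720 = 1/414720; (3j)²=2/429 [(5 4 5; 5 -4 -1)], sign=+1
B: triangle coeff Δ(5,4,5) = 1/3153150; Σ_t [0,1]: t=0:+1/17280 t=1:−1/6912 = -1/11520; (3j)²=2/143 [(5 4 5; 0 -3 3)], sign=-1
I_A²/I_B² = (2/429)/(2/143) = 1/3

1/3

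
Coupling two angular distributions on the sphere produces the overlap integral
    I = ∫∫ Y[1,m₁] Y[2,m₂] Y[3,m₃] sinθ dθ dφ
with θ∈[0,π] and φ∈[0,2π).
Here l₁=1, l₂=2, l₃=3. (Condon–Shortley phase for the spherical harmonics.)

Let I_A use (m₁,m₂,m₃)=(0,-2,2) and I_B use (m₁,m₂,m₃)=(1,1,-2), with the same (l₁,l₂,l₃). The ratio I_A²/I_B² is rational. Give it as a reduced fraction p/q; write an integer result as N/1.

1/2

Same 1,2,3: normalisation and zero-m 3j drop out of the ratio.
A: Δ: 0! 2! 4! / 7! → 1/105; sum: t=0:+1/24 = 1/24; 3j²(1 2 3; 0 -2 2) = Δ·Π!·Σ² = 1/21  (sign -1)
B: Δ: 0! 2! 4! / 7! → 1/105; sum: t=0:+1/12 = 1/12; 3j²(1 2 3; 1 1 -2) = Δ·Π!·Σ² = 2/21  (sign -1)
I_A²/I_B² = (1/21)/(2/21) = 1/2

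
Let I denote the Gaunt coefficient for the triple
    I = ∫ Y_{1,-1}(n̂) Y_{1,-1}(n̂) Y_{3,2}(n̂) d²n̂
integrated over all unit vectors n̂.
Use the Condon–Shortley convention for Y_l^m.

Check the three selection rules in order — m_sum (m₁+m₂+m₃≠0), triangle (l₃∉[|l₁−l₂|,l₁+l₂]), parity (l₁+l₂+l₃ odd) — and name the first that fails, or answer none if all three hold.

triangle

azimuthal sum: -1 − 1 + 2 = 0  ✓
0 ≤ 3 ≤ 2 (triangle on l)  ✗
L = 1 + 1 + 3 = 5 (odd)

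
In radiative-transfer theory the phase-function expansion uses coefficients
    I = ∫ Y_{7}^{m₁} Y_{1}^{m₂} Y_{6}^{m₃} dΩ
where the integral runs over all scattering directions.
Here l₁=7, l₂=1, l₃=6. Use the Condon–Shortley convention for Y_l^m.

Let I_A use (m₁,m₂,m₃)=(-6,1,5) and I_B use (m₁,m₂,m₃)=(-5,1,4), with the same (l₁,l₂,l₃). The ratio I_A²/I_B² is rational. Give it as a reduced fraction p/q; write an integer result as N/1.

13/11

Shared (l₁,l₂,l₃)=(7,1,6): N and (l;000)² cancel in I_A²/I_B².
A: Δ = 2!·12!·0!/15! = 1/1365; Racah Σ t=2..2: t=2:+1/79833600 = 1/79833600; ⇒ 3j(7 1 6; -6 1 5)² = 2/35, sgn -1
B: Δ = 2!·12!·0!/15! = 1/1365; Racah Σ t=2..2: t=2:+1/14515200 = 1/14515200; ⇒ 3j(7 1 6; -5 1 4)² = 22/455, sgn +1
I_A²/I_B² = (2/35)/(22/455) = 13/11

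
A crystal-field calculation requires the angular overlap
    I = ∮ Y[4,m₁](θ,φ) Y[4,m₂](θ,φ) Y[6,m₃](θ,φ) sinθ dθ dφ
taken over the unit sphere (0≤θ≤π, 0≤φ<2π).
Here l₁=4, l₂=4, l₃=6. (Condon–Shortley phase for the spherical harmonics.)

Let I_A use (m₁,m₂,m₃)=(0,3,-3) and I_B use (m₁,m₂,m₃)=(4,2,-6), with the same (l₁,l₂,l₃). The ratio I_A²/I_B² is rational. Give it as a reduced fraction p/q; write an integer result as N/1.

Same 4,4,6: normalisation and zero-m 3j drop out of the ratio.
A: Δ: 2! 6! 6! / 15! → 1/1261260; sum: t=1:−1/25920 t=2:+1/11520 = 1/20736; 3j²(4 4 6; 0 3 -3) = Δ·Π!·Σ² = 5/429  (sign -1)
B: Δ: 2! 6! 6! / 15! → 1/1261260; sum: t=0:+1/1036800 = 1/1036800; 3j²(4 4 6; 4 2 -6) = Δ·Π!·Σ² = 4/195  (sign +1)
I_A²/I_B² = (5/429)/(4/195) = 25/44

25/44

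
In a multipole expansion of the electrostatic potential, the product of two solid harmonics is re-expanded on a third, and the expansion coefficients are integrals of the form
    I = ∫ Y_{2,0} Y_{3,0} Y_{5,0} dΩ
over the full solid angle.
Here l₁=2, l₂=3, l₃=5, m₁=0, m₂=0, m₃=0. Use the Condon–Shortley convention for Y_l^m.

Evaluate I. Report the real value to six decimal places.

0.239615

m-sum 0 ✓  L=10 even ✓  1≤5≤5 ✓
Π(2lᵢ+1) = 5×7×11 = 385
triangle coeff Δ(2,3,5) = 1/2310
Σ_t [0,0]: t=0:+1/144 = 1/144
(3j)²=10/231 [(2 3 5; 0 0 0)], sign=-1
(m-triple is (0,0,0) — same symbol as above.)
⇒ 4πI² = 500/693
I = (+1)√(500/693/(4π)) = 0.23961470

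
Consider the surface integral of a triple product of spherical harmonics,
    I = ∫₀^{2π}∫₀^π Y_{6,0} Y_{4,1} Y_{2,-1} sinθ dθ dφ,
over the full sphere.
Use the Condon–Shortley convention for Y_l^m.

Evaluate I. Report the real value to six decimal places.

m-sum 0 ✓  L=12 even ✓  2≤2≤10 ✓
Π(2lᵢ+1) = 13×9×5 = 585
triangle coeff Δ(6,4,2) = 1/6435
Σ_t [4,4]: t=4:+1/2304 = 1/2304
(3j)²=5/143 [(6 4 2; 0 0 0)], sign=+1
Σ_t [5,5]: t=5:−1/4320 = -1/4320
(3j)²=8/429 [(6 4 2; 0 1 -1)], sign=+1
⇒ 4πI² = 600/1573
I = (+1)√(600/1573/(4π)) = 0.17422334

0.174223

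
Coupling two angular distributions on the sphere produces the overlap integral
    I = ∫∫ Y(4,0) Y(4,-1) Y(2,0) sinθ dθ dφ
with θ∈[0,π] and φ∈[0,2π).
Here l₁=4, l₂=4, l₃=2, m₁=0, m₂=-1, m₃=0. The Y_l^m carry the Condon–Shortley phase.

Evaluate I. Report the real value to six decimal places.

0 − 1 + 0 = -1 ≠ 0: azimuthal integral kills it; I = 0

0.000000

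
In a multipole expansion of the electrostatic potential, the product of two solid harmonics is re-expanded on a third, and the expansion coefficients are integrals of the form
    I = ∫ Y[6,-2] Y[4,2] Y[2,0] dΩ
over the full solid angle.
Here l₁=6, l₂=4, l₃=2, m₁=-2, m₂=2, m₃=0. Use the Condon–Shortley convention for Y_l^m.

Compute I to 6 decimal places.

Checks pass: Σm=0; 12 even; l₃=2∈[2,10].
(2·6+1)(2·4+1)(2·2+1) = 585
Δ: 8! 4! 0! / 13! → 1/6435
sum: t=4:+1/2304 = 1/2304
3j²(6 4 2; 0 0 0) = Δ·Π!·Σ² = 5/143  (sign +1)
sum: t=6:+1/5760 = 1/5760
3j²(6 4 2; -2 2 0) = Δ·Π!·Σ² = 56/2145  (sign +1)
combine: 4πI² = 585·5/143·56/2145 = 840/1573
take √, sign +1: I = 0.20614383

0.206144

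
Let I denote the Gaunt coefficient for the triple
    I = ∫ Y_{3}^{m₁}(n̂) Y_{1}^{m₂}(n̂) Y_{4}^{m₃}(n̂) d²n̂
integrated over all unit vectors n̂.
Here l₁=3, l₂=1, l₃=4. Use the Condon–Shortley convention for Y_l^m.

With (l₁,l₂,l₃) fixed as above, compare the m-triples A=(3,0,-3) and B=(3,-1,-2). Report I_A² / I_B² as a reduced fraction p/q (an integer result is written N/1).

7/1

Shared (l₁,l₂,l₃)=(3,1,4): N and (l;000)² cancel in I_A²/I_B².
A: Δ = 0!·6!·2!/9! = 1/252; Racah Σ t=0..0: t=0:+1/720 = 1/720; ⇒ 3j(3 1 4; 3 0 -3)² = 1/36, sgn -1
B: Δ = 0!·6!·2!/9! = 1/252; Racah Σ t=0..0: t=0:+1/1440 = 1/1440; ⇒ 3j(3 1 4; 3 -1 -2)² = 1/252, sgn +1
I_A²/I_B² = (1/36)/(1/252) = 7/1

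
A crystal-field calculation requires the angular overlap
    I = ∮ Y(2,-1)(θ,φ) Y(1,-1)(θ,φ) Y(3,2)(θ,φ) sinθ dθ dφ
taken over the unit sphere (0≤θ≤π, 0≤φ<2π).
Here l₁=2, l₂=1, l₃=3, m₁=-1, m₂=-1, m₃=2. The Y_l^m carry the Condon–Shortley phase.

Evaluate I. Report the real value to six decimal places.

Rules hold: Σm=0, L=6 even, 1≤3≤3.
N = 5·3·7 = 105
Δ = 0!·4!·2!/7! = 1/105
Racah Σ t=0..0: t=0:+1/4 = 1/4
⇒ 3j(2 1 3; 0 0 0)² = 3/35, sgn -1
Racah Σ t=0..0: t=0:+1/12 = 1/12
⇒ 3j(2 1 3; -1 -1 2)² = 2/21, sgn -1
4πI² = N·(3j₀)²·(3jₘ)² = 6/7
I = +1·√(0.857143/4π) = 0.26116903

0.261169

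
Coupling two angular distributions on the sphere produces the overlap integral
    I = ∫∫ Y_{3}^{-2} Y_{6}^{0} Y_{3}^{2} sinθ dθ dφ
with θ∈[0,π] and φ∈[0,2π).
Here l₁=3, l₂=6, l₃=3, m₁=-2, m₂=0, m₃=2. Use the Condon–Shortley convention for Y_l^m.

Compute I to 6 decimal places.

0.071126

Checks pass: Σm=0; 12 even; l₃=3∈[3,9].
(2·3+1)(2·6+1)(2·3+1) = 637
Δ: 6! 0! 6! / 13! → 1/12012
sum: t=3:−1/1296 = -1/1296
3j²(3 6 3; 0 0 0) = Δ·Π!·Σ² = 100/3003  (sign +1)
sum: t=5:−1/14400 = -1/14400
3j²(3 6 3; -2 0 2) = Δ·Π!·Σ² = 3/1001  (sign +1)
combine: 4πI² = 637·100/3003·3/1001 = 100/1573
take √, sign +1: I = 0.07112638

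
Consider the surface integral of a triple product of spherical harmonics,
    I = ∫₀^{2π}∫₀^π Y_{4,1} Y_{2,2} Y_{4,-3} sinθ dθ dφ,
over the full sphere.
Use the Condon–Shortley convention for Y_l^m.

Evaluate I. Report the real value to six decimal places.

m-sum 0 ✓  L=10 even ✓  2≤4≤6 ✓
Π(2lᵢ+1) = 9×5×9 = 405
triangle coeff Δ(4,2,4) = 1/13860
Σ_t [0,2]: t=0:+1/192 t=1:−1/36 t=2:+1/192 = -5/288
(3j)²=20/693 [(4 2 4; 0 0 0)], sign=-1
Σ_t [2,2]: t=2:+1/480 = 1/480
(3j)²=3/110 [(4 2 4; 1 2 -3)], sign=-1
⇒ 4πI² = 270/847
I = (+1)√(270/847/(4π)) = 0.15927046

0.159270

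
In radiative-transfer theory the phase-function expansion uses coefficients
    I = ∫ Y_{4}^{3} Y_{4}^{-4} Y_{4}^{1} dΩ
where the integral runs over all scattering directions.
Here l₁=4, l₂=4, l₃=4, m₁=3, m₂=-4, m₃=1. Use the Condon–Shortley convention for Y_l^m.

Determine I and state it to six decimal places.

-0.168431

Checks pass: Σm=0; 12 even; l₃=4∈[0,8].
(2·4+1)(2·4+1)(2·4+1) = 729
Δ: 4! 4! 4! / 13! → 1/450450
sum: t=0:+1/13824 t=1:−1/216 t=2:+1/64 t=3:−1/216 t=4:+1/13824 = 5/768
3j²(4 4 4; 0 0 0) = Δ·Π!·Σ² = 18/1001  (sign +1)
sum: t=0:+1/3456 = 1/3456
3j²(4 4 4; 3 -4 1) = Δ·Π!·Σ² = 35/1287  (sign -1)
combine: 4πI² = 729·18/1001·35/1287 = 7290/20449
take √, sign -1: I = -0.16843130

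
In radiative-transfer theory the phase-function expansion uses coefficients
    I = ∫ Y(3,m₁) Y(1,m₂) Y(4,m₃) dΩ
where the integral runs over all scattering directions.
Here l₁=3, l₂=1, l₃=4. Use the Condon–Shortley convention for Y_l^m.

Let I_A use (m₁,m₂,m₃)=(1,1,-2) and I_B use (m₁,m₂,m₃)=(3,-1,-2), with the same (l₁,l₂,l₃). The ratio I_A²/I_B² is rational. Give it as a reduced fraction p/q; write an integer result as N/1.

l's match ⇒ only the (l;m) 3-j factors differ between A and B.
A: triangle coeff Δ(3,1,4) = 1/252; Σ_t [0,0]: t=0:+1/96 = 1/96; (3j)²=5/84 [(3 1 4; 1 1 -2)], sign=+1
B: triangle coeff Δ(3,1,4) = 1/252; Σ_t [0,0]: t=0:+1/1440 = 1/1440; (3j)²=1/252 [(3 1 4; 3 -1 -2)], sign=+1
I_A²/I_B² = (5/84)/(1/252) = 15/1

15/1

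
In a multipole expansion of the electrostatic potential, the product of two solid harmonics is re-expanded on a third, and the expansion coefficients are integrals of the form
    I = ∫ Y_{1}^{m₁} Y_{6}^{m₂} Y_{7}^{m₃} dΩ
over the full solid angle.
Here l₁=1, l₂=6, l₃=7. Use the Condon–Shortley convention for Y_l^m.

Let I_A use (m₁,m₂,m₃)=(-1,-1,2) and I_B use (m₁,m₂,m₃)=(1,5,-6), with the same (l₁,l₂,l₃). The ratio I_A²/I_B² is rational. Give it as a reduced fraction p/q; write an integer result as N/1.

6/13

Same 1,6,7: normalisation and zero-m 3j drop out of the ratio.
A: Δ: 0! 2! 12! / 15! → 1/1365; sum: t=0:+1/1209600 = 1/1209600; 3j²(1 6 7; -1 -1 2) = Δ·Π!·Σ² = 12/455  (sign -1)
B: Δ: 0! 2! 12! / 15! → 1/1365; sum: t=0:+1/79833600 = 1/79833600; 3j²(1 6 7; 1 5 -6) = Δ·Π!·Σ² = 2/35  (sign -1)
I_A²/I_B² = (12/455)/(2/35) = 6/13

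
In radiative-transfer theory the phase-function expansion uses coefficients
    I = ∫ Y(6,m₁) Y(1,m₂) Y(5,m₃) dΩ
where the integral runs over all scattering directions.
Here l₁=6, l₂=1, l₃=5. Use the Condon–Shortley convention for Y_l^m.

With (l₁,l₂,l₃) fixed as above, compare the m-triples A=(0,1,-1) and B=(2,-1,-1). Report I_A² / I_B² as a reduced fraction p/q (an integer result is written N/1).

15/28

l's match ⇒ only the (l;m) 3-j factors differ between A and B.
A: triangle coeff Δ(6,1,5) = 1/858; Σ_t [2,2]: t=2:+1/34560 = 1/34560; (3j)²=5/286 [(6 1 5; 0 1 -1)], sign=+1
B: triangle coeff Δ(6,1,5) = 1/858; Σ_t [0,0]: t=0:+1/34560 = 1/34560; (3j)²=14/429 [(6 1 5; 2 -1 -1)], sign=+1
I_A²/I_B² = (5/286)/(14/429) = 15/28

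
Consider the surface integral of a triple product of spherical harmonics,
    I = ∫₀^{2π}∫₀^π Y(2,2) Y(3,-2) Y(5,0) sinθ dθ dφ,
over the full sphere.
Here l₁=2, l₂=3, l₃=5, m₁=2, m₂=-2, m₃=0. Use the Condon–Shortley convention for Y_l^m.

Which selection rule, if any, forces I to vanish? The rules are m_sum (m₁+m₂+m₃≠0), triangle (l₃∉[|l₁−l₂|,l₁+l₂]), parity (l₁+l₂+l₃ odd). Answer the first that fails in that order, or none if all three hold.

azimuthal sum: 2 − 2 + 0 = 0  ✓
1 ≤ 5 ≤ 5 (triangle on l)  ✓
L = 2 + 3 + 5 = 10 (even)  ✓

none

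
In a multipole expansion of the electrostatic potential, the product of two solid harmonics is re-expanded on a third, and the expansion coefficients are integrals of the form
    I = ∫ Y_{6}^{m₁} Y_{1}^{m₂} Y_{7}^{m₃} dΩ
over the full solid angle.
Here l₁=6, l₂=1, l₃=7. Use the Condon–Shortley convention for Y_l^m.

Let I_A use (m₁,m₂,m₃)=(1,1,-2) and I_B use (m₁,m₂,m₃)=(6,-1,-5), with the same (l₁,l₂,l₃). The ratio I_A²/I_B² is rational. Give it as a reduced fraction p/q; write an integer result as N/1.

36/1

Same 6,1,7: normalisation and zero-m 3j drop out of the ratio.
A: Δ: 0! 12! 2! / 15! → 1/1365; sum: t=0:+1/1209600 = 1/1209600; 3j²(6 1 7; 1 1 -2) = Δ·Π!·Σ² = 12/455  (sign -1)
B: Δ: 0! 12! 2! / 15! → 1/1365; sum: t=0:+1/958003200 = 1/958003200; 3j²(6 1 7; 6 -1 -5) = Δ·Π!·Σ² = 1/1365  (sign +1)
I_A²/I_B² = (12/455)/(1/1365) = 36/1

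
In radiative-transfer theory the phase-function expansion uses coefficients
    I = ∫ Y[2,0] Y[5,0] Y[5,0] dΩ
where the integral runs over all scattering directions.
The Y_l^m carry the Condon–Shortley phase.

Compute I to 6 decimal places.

Checks pass: Σm=0; 12 even; l₃=5∈[3,7].
(2·2+1)(2·5+1)(2·5+1) = 605
Δ: 2! 2! 8! / 13! → 1/38610
sum: t=0:+1/2880 t=1:−1/576 t=2:+1/2880 = -1/960
3j²(2 5 5; 0 0 0) = Δ·Π!·Σ² = 10/429  (sign +1)
(m-triple is (0,0,0) — same symbol as above.)
combine: 4πI² = 605·10/429·10/429 = 500/1521
take √, sign +1: I = 0.16173926

0.161739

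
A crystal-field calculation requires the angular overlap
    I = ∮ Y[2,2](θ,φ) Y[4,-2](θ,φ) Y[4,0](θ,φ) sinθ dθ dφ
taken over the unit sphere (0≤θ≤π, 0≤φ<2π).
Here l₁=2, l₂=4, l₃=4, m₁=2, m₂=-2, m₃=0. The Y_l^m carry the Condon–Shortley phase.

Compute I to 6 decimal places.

m-sum 0 ✓  L=10 even ✓  2≤4≤6 ✓
Π(2lᵢ+1) = 5×9×9 = 405
triangle coeff Δ(2,4,4) = 1/13860
Σ_t [0,2]: t=0:+1/192 t=1:−1/36 t=2:+1/192 = -5/288
(3j)²=20/693 [(2 4 4; 0 0 0)], sign=-1
Σ_t [0,0]: t=0:+1/192 = 1/192
(3j)²=3/77 [(2 4 4; 2 -2 0)], sign=+1
⇒ 4πI² = 2700/5929
I = (-1)√(2700/5929/(4π)) = -0.19036462

-0.190365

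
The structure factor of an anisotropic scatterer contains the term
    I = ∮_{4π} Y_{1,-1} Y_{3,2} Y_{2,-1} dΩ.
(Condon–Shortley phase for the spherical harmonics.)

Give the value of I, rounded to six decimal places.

0.261169

m-sum 0 ✓  L=6 even ✓  2≤2≤4 ✓
Π(2lᵢ+1) = 3×7×5 = 105
triangle coeff Δ(1,3,2) = 1/105
Σ_t [1,1]: t=1:−1/4 = -1/4
(3j)²=3/35 [(1 3 2; 0 0 0)], sign=-1
Σ_t [2,2]: t=2:+1/12 = 1/12
(3j)²=2/21 [(1 3 2; -1 2 -1)], sign=-1
⇒ 4πI² = 6/7
I = (+1)√(6/7/(4π)) = 0.26116903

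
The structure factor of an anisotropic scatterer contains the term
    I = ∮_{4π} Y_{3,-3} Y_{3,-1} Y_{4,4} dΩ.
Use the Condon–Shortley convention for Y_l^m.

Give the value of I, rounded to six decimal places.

-0.166198

Rules hold: Σm=0, L=10 even, 0≤4≤6.
N = 7·7·9 = 441
Δ = 2!·4!·4!/11! = 1/34650
Racah Σ t=0..2: t=0:+1/72 t=1:−1/16 t=2:+1/72 = -5/144
⇒ 3j(3 3 4; 0 0 0)² = 2/77, sgn -1
Racah Σ t=2..2: t=2:+1/1152 = 1/1152
⇒ 3j(3 3 4; -3 -1 4)² = 1/33, sgn +1
4πI² = N·(3j₀)²·(3jₘ)² = 42/121
I = -1·√(0.347107/4π) = -0.16619847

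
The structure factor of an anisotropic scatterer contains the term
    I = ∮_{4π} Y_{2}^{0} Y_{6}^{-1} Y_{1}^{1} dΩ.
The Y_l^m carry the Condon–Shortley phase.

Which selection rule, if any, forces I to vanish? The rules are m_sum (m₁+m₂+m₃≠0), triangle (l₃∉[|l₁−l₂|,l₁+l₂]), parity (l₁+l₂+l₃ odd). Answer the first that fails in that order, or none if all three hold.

triangle

Σmᵢ = 0  ✓
l₃∈[|l₁−l₂|,l₁+l₂]=[4,8], have l₃=1  ✗
Σlᵢ = 9 ⇒ odd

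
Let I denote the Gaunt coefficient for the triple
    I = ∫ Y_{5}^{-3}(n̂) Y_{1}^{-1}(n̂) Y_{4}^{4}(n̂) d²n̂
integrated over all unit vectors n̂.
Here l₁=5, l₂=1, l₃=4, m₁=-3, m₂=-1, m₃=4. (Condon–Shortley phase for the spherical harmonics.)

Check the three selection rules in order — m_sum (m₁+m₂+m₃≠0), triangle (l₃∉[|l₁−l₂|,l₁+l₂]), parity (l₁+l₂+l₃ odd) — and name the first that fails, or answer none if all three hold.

Σmᵢ = 0  ✓
l₃∈[|l₁−l₂|,l₁+l₂]=[4,6], have l₃=4  ✓
Σlᵢ = 10 ⇒ even  ✓

none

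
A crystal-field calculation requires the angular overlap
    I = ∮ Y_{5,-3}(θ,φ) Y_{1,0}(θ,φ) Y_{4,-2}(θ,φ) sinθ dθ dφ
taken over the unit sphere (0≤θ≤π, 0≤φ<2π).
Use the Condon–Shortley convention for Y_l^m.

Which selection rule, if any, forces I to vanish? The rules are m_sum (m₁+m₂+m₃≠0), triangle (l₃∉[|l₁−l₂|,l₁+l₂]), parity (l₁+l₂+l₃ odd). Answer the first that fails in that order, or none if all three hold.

m_sum

Σmᵢ = -5  ✗
l₃∈[|l₁−l₂|,l₁+l₂]=[4,6], have l₃=4
Σlᵢ = 10 ⇒ even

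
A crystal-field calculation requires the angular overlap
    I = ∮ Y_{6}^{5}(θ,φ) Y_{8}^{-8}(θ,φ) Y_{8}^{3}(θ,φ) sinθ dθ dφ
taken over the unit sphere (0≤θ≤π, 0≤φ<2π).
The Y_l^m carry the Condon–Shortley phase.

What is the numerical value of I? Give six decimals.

m-sum 0 ✓  L=22 even ✓  2≤8≤14 ✓
Π(2lᵢ+1) = 13×17×17 = 3757
triangle coeff Δ(6,8,8) = 1/13742520792
Σ_t [0,6]: t=0:+1/41803776000 t=1:−1/435456000 t=2:+1/39813120 t=3:−1/18662400 t=4:+1/39813120 t=5:−1/435456000 t=6:+1/41803776000 = -11/1393459200
(3j)²=600/96577 [(6 8 8; 0 0 0)], sign=-1
Σ_t [0,0]: t=0:+1/313528320000 = 1/313528320000
(3j)²=22/7429 [(6 8 8; 5 -8 3)], sign=-1
⇒ 4πI² = 13200/190969
I = (+1)√(13200/190969/(4π)) = 0.07416527

0.074165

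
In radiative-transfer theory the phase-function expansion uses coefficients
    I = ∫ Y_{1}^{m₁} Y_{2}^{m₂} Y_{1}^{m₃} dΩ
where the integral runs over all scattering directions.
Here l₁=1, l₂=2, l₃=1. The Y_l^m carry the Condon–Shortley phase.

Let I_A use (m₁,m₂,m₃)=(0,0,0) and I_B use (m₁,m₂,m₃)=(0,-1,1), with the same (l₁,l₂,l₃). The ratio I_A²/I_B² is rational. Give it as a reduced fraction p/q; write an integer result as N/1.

4/3

l's match ⇒ only the (l;m) 3-j factors differ between A and B.
A: triangle coeff Δ(1,2,1) = 1/30; Σ_t [1,1]: t=1:−1/1 = -1/1; (3j)²=2/15 [(1 2 1; 0 0 0)], sign=+1
B: triangle coeff Δ(1,2,1) = 1/30; Σ_t [1,1]: t=1:−1/2 = -1/2; (3j)²=1/10 [(1 2 1; 0 -1 1)], sign=-1
I_A²/I_B² = (2/15)/(1/10) = 4/3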